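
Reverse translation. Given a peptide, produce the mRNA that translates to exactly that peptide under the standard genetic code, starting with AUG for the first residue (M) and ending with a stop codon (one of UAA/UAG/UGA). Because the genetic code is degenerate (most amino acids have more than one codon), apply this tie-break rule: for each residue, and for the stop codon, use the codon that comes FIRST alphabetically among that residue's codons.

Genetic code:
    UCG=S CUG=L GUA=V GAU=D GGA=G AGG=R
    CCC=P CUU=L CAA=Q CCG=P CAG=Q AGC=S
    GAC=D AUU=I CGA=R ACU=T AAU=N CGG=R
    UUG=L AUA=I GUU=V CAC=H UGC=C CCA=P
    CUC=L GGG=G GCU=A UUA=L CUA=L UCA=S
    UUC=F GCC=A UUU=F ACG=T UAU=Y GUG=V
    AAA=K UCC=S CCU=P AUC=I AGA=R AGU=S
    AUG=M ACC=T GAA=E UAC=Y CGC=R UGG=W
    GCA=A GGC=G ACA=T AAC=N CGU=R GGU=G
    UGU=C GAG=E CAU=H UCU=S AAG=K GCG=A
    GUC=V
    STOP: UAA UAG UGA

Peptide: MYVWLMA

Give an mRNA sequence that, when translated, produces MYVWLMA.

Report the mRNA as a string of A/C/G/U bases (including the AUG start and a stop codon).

Answer: mRNA: AUGUACGUAUGGCUAAUGGCAUAA

Derivation:
residue 1: M -> AUG (start codon)
residue 2: Y codons sorted = UAC,UAU -> pick first = UAC
residue 3: V codons sorted = GUA,GUC,GUG,GUU -> pick first = GUA
residue 4: W -> UGG (only codon)
residue 5: L codons sorted = CUA,CUC,CUG,CUU,UUA,UUG -> pick first = CUA
residue 6: M -> AUG (only codon)
residue 7: A codons sorted = GCA,GCC,GCG,GCU -> pick first = GCA
terminator: stop codons sorted = UAA,UAG,UGA -> pick first = UAA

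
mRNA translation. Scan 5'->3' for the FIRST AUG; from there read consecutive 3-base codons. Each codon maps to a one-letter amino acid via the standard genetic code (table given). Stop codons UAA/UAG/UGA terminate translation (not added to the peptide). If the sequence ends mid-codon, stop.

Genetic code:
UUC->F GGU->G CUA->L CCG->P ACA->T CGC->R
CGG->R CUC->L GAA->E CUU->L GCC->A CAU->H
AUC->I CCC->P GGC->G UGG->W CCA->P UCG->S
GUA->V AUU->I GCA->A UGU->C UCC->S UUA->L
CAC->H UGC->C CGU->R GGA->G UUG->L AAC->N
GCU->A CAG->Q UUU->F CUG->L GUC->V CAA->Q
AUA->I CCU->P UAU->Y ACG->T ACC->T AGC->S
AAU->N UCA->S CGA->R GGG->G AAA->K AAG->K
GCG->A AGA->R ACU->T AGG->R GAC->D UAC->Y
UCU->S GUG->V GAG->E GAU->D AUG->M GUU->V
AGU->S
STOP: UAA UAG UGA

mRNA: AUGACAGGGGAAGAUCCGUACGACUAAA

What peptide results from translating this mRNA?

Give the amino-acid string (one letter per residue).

start AUG at pos 0
pos 0: AUG -> M; peptide=M
pos 3: ACA -> T; peptide=MT
pos 6: GGG -> G; peptide=MTG
pos 9: GAA -> E; peptide=MTGE
pos 12: GAU -> D; peptide=MTGED
pos 15: CCG -> P; peptide=MTGEDP
pos 18: UAC -> Y; peptide=MTGEDPY
pos 21: GAC -> D; peptide=MTGEDPYD
pos 24: UAA -> STOP

Answer: MTGEDPYD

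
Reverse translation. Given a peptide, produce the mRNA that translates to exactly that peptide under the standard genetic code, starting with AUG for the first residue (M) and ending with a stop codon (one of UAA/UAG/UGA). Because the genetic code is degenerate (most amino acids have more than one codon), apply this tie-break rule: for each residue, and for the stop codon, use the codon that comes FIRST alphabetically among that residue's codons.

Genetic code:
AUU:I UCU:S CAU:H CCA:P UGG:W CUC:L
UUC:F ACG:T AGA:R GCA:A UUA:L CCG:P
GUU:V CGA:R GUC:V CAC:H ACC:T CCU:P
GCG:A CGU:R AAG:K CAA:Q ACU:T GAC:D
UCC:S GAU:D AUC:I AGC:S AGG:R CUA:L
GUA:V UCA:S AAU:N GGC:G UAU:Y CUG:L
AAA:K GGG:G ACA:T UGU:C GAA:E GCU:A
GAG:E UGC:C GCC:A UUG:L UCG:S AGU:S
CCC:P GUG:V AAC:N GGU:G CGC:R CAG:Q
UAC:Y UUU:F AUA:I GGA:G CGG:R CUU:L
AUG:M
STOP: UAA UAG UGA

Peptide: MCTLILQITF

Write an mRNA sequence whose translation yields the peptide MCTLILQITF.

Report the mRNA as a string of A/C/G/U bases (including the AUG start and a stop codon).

Answer: mRNA: AUGUGCACACUAAUACUACAAAUAACAUUCUAA

Derivation:
residue 1: M -> AUG (start codon)
residue 2: C codons sorted = UGC,UGU -> pick first = UGC
residue 3: T codons sorted = ACA,ACC,ACG,ACU -> pick first = ACA
residue 4: L codons sorted = CUA,CUC,CUG,CUU,UUA,UUG -> pick first = CUA
residue 5: I codons sorted = AUA,AUC,AUU -> pick first = AUA
residue 6: L codons sorted = CUA,CUC,CUG,CUU,UUA,UUG -> pick first = CUA
residue 7: Q codons sorted = CAA,CAG -> pick first = CAA
residue 8: I codons sorted = AUA,AUC,AUU -> pick first = AUA
residue 9: T codons sorted = ACA,ACC,ACG,ACU -> pick first = ACA
residue 10: F codons sorted = UUC,UUU -> pick first = UUC
terminator: stop codons sorted = UAA,UAG,UGA -> pick first = UAA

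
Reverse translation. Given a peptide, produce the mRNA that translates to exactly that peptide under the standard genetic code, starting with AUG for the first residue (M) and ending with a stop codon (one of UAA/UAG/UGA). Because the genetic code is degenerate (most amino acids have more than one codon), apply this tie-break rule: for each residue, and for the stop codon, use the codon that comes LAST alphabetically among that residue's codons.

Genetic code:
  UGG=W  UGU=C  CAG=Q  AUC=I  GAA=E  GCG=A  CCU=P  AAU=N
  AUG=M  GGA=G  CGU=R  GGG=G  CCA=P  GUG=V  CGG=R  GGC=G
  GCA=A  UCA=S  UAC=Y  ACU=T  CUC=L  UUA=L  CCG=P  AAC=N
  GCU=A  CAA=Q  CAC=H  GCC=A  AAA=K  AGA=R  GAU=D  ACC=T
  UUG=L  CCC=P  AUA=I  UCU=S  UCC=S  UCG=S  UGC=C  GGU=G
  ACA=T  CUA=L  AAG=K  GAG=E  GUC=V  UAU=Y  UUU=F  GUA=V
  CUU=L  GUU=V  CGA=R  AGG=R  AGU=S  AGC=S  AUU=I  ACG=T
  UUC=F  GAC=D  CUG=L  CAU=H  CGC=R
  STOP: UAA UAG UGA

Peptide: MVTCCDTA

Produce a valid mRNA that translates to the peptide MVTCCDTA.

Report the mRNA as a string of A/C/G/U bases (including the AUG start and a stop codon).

residue 1: M -> AUG (start codon)
residue 2: V codons sorted = GUA,GUC,GUG,GUU -> pick last = GUU
residue 3: T codons sorted = ACA,ACC,ACG,ACU -> pick last = ACU
residue 4: C codons sorted = UGC,UGU -> pick last = UGU
residue 5: C codons sorted = UGC,UGU -> pick last = UGU
residue 6: D codons sorted = GAC,GAU -> pick last = GAU
residue 7: T codons sorted = ACA,ACC,ACG,ACU -> pick last = ACU
residue 8: A codons sorted = GCA,GCC,GCG,GCU -> pick last = GCU
terminator: stop codons sorted = UAA,UAG,UGA -> pick last = UGA

Answer: mRNA: AUGGUUACUUGUUGUGAUACUGCUUGA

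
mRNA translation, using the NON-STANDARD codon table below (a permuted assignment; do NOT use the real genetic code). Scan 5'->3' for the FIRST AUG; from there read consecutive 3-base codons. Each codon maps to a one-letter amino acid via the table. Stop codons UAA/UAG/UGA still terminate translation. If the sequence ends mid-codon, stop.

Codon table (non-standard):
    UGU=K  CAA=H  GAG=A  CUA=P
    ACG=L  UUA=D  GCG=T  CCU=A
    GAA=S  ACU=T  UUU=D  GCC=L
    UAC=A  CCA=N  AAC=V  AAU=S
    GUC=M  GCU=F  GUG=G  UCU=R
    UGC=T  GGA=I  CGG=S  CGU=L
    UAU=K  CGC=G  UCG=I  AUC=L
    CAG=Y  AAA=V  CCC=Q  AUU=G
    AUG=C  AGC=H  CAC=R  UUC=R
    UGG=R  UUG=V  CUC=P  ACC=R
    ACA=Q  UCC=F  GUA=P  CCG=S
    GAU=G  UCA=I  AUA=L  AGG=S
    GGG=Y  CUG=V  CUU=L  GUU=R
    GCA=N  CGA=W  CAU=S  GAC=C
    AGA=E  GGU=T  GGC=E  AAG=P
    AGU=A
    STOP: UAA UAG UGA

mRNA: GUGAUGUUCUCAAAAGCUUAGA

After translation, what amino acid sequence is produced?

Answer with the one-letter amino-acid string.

Answer: CRIVF

Derivation:
start AUG at pos 3
pos 3: AUG -> C; peptide=C
pos 6: UUC -> R; peptide=CR
pos 9: UCA -> I; peptide=CRI
pos 12: AAA -> V; peptide=CRIV
pos 15: GCU -> F; peptide=CRIVF
pos 18: UAG -> STOP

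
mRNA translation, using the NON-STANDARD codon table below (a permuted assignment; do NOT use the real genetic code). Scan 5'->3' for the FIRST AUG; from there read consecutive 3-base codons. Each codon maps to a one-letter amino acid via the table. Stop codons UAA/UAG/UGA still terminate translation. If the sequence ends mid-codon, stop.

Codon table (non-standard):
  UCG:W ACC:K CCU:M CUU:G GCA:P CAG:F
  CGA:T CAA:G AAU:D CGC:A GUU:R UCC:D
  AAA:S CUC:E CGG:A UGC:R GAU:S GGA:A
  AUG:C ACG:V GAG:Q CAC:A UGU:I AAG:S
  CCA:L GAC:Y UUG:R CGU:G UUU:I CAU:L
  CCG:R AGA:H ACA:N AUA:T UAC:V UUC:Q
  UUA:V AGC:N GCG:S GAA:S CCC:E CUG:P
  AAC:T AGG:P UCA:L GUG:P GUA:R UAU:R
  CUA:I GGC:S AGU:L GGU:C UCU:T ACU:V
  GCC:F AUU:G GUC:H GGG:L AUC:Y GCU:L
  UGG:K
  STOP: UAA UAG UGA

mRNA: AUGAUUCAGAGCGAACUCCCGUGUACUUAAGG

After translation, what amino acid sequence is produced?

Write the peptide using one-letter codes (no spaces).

Answer: CGFNSERIV

Derivation:
start AUG at pos 0
pos 0: AUG -> C; peptide=C
pos 3: AUU -> G; peptide=CG
pos 6: CAG -> F; peptide=CGF
pos 9: AGC -> N; peptide=CGFN
pos 12: GAA -> S; peptide=CGFNS
pos 15: CUC -> E; peptide=CGFNSE
pos 18: CCG -> R; peptide=CGFNSER
pos 21: UGU -> I; peptide=CGFNSERI
pos 24: ACU -> V; peptide=CGFNSERIV
pos 27: UAA -> STOP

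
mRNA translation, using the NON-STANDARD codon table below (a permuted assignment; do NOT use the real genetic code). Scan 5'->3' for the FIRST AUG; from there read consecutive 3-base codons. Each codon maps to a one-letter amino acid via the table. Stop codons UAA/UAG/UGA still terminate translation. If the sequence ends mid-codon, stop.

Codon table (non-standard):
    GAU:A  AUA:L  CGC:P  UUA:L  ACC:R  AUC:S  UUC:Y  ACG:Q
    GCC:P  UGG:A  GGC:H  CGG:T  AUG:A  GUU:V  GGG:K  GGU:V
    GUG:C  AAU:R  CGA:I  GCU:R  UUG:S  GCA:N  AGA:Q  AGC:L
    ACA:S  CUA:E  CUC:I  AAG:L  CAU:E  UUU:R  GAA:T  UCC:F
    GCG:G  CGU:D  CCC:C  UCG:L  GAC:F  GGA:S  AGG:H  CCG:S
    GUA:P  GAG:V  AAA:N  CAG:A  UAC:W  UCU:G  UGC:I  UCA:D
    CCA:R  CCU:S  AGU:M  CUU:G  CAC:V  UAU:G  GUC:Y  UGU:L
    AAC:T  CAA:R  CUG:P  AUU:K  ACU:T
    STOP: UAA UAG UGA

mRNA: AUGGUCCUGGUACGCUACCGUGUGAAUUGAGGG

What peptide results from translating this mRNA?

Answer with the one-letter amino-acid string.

start AUG at pos 0
pos 0: AUG -> A; peptide=A
pos 3: GUC -> Y; peptide=AY
pos 6: CUG -> P; peptide=AYP
pos 9: GUA -> P; peptide=AYPP
pos 12: CGC -> P; peptide=AYPPP
pos 15: UAC -> W; peptide=AYPPPW
pos 18: CGU -> D; peptide=AYPPPWD
pos 21: GUG -> C; peptide=AYPPPWDC
pos 24: AAU -> R; peptide=AYPPPWDCR
pos 27: UGA -> STOP

Answer: AYPPPWDCR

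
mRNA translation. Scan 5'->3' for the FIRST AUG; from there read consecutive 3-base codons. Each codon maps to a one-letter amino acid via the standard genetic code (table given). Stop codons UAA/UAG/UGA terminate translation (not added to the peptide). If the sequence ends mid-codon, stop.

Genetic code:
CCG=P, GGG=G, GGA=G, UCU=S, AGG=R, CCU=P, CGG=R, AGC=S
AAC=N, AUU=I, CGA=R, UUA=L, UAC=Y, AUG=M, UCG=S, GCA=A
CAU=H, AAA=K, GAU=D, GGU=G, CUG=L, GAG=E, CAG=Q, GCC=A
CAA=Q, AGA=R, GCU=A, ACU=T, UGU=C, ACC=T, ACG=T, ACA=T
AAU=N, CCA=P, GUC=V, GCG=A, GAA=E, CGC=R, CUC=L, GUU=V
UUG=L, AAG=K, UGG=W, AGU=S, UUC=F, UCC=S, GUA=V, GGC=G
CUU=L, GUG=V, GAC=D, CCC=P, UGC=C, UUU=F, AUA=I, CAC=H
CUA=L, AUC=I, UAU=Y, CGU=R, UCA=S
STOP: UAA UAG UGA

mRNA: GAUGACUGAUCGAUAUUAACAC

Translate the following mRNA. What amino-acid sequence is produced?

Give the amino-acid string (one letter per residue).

Answer: MTDRY

Derivation:
start AUG at pos 1
pos 1: AUG -> M; peptide=M
pos 4: ACU -> T; peptide=MT
pos 7: GAU -> D; peptide=MTD
pos 10: CGA -> R; peptide=MTDR
pos 13: UAU -> Y; peptide=MTDRY
pos 16: UAA -> STOP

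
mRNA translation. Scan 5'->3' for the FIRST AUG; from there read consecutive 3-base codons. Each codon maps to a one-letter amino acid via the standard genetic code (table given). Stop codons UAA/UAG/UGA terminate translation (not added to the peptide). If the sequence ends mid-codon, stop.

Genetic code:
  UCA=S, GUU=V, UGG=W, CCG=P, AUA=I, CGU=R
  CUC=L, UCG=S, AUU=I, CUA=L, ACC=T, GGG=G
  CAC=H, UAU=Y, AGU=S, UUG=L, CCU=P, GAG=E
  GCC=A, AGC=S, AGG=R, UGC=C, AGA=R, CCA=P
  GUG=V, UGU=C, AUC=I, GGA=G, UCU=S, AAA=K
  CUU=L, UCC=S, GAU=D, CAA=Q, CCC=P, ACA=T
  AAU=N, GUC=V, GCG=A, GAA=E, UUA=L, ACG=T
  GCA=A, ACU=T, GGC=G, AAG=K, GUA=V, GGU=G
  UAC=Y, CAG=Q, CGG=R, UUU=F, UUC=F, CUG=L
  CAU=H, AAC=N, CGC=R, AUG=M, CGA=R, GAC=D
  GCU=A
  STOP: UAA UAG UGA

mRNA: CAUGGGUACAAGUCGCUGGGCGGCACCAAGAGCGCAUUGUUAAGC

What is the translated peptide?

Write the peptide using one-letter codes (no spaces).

Answer: MGTSRWAAPRAHC

Derivation:
start AUG at pos 1
pos 1: AUG -> M; peptide=M
pos 4: GGU -> G; peptide=MG
pos 7: ACA -> T; peptide=MGT
pos 10: AGU -> S; peptide=MGTS
pos 13: CGC -> R; peptide=MGTSR
pos 16: UGG -> W; peptide=MGTSRW
pos 19: GCG -> A; peptide=MGTSRWA
pos 22: GCA -> A; peptide=MGTSRWAA
pos 25: CCA -> P; peptide=MGTSRWAAP
pos 28: AGA -> R; peptide=MGTSRWAAPR
pos 31: GCG -> A; peptide=MGTSRWAAPRA
pos 34: CAU -> H; peptide=MGTSRWAAPRAH
pos 37: UGU -> C; peptide=MGTSRWAAPRAHC
pos 40: UAA -> STOP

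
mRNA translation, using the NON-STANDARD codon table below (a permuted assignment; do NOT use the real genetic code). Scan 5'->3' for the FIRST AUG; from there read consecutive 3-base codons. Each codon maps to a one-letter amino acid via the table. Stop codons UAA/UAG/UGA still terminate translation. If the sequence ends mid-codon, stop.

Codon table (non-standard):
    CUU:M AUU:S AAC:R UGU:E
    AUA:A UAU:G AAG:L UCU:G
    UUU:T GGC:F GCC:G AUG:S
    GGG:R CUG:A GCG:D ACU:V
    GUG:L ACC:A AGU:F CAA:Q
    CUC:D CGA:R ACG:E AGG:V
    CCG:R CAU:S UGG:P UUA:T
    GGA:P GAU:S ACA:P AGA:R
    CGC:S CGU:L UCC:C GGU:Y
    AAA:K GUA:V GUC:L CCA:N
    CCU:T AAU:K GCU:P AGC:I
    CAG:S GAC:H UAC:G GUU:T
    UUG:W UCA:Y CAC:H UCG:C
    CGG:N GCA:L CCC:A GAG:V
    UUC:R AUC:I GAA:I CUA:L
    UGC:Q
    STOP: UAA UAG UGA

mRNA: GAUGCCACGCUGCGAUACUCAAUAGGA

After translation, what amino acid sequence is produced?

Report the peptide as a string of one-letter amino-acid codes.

start AUG at pos 1
pos 1: AUG -> S; peptide=S
pos 4: CCA -> N; peptide=SN
pos 7: CGC -> S; peptide=SNS
pos 10: UGC -> Q; peptide=SNSQ
pos 13: GAU -> S; peptide=SNSQS
pos 16: ACU -> V; peptide=SNSQSV
pos 19: CAA -> Q; peptide=SNSQSVQ
pos 22: UAG -> STOP

Answer: SNSQSVQ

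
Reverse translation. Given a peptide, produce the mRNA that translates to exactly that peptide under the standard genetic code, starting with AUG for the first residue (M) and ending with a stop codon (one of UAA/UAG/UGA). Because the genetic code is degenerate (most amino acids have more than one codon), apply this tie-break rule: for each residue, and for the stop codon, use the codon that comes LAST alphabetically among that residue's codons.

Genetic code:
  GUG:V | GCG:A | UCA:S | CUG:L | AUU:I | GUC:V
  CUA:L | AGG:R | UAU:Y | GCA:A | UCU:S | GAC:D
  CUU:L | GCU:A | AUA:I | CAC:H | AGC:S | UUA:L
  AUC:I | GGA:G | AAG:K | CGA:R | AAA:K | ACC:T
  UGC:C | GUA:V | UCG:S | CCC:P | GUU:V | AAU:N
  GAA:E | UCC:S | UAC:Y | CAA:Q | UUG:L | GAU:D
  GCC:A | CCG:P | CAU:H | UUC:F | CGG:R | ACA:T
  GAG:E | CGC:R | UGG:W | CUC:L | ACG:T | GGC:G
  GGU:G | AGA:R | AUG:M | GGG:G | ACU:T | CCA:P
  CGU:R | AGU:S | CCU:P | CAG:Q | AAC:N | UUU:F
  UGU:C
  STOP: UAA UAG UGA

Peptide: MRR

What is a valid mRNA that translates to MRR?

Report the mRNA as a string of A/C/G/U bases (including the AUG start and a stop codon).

residue 1: M -> AUG (start codon)
residue 2: R codons sorted = AGA,AGG,CGA,CGC,CGG,CGU -> pick last = CGU
residue 3: R codons sorted = AGA,AGG,CGA,CGC,CGG,CGU -> pick last = CGU
terminator: stop codons sorted = UAA,UAG,UGA -> pick last = UGA

Answer: mRNA: AUGCGUCGUUGA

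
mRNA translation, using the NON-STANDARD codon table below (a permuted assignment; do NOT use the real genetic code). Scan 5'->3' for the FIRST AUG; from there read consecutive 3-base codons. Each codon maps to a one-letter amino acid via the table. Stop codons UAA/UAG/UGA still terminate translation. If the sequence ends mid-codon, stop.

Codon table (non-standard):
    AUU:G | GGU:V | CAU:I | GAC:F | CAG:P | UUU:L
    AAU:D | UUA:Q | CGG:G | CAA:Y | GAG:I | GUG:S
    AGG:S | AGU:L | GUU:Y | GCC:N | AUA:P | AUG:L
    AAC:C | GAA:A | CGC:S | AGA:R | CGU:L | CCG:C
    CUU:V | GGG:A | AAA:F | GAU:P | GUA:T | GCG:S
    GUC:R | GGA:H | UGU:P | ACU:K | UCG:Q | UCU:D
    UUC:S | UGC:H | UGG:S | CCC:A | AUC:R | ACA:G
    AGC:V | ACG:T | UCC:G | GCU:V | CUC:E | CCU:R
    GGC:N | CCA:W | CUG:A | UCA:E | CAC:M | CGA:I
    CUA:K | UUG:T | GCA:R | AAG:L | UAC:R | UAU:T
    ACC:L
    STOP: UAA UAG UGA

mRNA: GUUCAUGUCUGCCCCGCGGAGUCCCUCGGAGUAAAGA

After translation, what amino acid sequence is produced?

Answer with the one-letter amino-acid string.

Answer: LDNCGLAQI

Derivation:
start AUG at pos 4
pos 4: AUG -> L; peptide=L
pos 7: UCU -> D; peptide=LD
pos 10: GCC -> N; peptide=LDN
pos 13: CCG -> C; peptide=LDNC
pos 16: CGG -> G; peptide=LDNCG
pos 19: AGU -> L; peptide=LDNCGL
pos 22: CCC -> A; peptide=LDNCGLA
pos 25: UCG -> Q; peptide=LDNCGLAQ
pos 28: GAG -> I; peptide=LDNCGLAQI
pos 31: UAA -> STOP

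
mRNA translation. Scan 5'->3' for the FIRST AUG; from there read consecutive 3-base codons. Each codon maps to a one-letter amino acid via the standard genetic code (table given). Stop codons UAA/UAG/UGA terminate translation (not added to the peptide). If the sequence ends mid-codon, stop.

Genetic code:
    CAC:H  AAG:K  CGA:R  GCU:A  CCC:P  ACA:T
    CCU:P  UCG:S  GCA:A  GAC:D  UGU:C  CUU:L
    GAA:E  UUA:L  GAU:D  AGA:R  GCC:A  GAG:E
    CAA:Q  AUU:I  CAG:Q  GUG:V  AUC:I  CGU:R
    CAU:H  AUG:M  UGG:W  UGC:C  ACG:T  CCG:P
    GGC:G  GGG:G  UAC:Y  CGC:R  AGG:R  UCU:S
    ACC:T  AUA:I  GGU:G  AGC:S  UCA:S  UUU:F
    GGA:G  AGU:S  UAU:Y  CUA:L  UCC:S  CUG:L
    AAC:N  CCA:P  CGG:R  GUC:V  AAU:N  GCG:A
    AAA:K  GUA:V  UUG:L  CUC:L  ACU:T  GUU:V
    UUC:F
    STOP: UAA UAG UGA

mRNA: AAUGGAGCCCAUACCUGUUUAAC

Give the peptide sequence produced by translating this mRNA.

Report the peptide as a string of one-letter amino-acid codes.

start AUG at pos 1
pos 1: AUG -> M; peptide=M
pos 4: GAG -> E; peptide=ME
pos 7: CCC -> P; peptide=MEP
pos 10: AUA -> I; peptide=MEPI
pos 13: CCU -> P; peptide=MEPIP
pos 16: GUU -> V; peptide=MEPIPV
pos 19: UAA -> STOP

Answer: MEPIPV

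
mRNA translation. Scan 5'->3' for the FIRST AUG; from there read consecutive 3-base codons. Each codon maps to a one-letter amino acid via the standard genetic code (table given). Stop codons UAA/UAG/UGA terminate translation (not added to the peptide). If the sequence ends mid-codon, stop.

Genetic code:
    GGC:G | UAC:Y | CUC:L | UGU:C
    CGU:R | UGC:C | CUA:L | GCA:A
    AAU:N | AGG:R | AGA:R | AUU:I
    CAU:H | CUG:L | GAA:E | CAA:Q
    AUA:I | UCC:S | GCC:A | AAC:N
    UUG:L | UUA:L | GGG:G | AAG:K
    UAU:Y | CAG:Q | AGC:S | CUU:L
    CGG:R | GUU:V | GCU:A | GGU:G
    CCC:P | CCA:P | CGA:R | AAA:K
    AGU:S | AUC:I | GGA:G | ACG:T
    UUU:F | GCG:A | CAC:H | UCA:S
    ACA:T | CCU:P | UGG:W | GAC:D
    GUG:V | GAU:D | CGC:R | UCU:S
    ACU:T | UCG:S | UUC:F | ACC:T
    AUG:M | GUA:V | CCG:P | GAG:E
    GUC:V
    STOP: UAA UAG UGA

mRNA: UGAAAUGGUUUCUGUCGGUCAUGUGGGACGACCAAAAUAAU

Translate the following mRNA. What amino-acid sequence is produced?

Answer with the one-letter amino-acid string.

Answer: MVSVGHVGRPK

Derivation:
start AUG at pos 4
pos 4: AUG -> M; peptide=M
pos 7: GUU -> V; peptide=MV
pos 10: UCU -> S; peptide=MVS
pos 13: GUC -> V; peptide=MVSV
pos 16: GGU -> G; peptide=MVSVG
pos 19: CAU -> H; peptide=MVSVGH
pos 22: GUG -> V; peptide=MVSVGHV
pos 25: GGA -> G; peptide=MVSVGHVG
pos 28: CGA -> R; peptide=MVSVGHVGR
pos 31: CCA -> P; peptide=MVSVGHVGRP
pos 34: AAA -> K; peptide=MVSVGHVGRPK
pos 37: UAA -> STOP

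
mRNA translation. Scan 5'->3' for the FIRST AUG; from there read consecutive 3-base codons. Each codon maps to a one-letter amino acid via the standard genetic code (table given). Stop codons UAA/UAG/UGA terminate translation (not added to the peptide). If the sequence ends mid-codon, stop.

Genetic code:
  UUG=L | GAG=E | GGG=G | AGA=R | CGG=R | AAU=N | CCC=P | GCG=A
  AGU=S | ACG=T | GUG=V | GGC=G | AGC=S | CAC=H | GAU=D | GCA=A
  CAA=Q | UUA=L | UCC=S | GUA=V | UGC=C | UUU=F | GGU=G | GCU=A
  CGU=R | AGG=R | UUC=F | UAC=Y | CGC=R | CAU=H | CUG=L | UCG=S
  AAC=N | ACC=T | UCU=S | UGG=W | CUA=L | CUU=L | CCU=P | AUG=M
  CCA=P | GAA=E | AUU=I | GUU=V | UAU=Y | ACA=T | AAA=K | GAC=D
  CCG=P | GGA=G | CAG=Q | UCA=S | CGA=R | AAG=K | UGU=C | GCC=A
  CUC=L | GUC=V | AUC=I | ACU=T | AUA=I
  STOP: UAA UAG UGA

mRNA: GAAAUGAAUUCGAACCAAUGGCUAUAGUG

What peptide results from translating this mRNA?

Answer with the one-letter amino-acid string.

Answer: MNSNQWL

Derivation:
start AUG at pos 3
pos 3: AUG -> M; peptide=M
pos 6: AAU -> N; peptide=MN
pos 9: UCG -> S; peptide=MNS
pos 12: AAC -> N; peptide=MNSN
pos 15: CAA -> Q; peptide=MNSNQ
pos 18: UGG -> W; peptide=MNSNQW
pos 21: CUA -> L; peptide=MNSNQWL
pos 24: UAG -> STOP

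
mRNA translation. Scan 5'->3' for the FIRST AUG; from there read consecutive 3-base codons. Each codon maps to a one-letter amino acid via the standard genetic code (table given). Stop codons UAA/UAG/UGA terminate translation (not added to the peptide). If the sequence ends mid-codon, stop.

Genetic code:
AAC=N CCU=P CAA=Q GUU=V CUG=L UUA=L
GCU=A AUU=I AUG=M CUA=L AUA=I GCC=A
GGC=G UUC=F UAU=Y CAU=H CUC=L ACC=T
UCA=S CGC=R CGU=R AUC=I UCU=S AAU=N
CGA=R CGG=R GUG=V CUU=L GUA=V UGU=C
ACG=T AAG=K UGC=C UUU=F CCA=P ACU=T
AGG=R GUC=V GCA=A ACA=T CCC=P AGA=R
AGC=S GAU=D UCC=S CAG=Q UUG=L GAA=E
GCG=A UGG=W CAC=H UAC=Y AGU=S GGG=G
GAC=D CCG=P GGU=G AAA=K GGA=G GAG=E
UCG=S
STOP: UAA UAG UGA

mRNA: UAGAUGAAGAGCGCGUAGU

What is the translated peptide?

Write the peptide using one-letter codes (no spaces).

start AUG at pos 3
pos 3: AUG -> M; peptide=M
pos 6: AAG -> K; peptide=MK
pos 9: AGC -> S; peptide=MKS
pos 12: GCG -> A; peptide=MKSA
pos 15: UAG -> STOP

Answer: MKSA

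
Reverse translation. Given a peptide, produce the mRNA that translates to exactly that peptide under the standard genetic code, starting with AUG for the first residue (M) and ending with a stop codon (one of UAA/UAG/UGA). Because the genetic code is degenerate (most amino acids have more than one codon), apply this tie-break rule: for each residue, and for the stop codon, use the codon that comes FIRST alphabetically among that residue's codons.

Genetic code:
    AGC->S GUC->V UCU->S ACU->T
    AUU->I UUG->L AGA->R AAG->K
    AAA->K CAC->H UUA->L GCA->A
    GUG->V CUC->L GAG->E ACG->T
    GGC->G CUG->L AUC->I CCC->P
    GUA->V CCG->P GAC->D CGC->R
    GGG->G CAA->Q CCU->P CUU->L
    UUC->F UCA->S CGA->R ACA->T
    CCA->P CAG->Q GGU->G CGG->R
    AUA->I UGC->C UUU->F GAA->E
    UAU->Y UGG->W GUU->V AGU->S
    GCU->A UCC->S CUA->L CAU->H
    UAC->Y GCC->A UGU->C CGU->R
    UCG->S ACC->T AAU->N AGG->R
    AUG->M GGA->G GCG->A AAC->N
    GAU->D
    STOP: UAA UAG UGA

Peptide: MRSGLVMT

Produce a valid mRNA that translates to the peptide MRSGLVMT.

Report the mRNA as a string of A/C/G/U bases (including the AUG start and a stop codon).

residue 1: M -> AUG (start codon)
residue 2: R codons sorted = AGA,AGG,CGA,CGC,CGG,CGU -> pick first = AGA
residue 3: S codons sorted = AGC,AGU,UCA,UCC,UCG,UCU -> pick first = AGC
residue 4: G codons sorted = GGA,GGC,GGG,GGU -> pick first = GGA
residue 5: L codons sorted = CUA,CUC,CUG,CUU,UUA,UUG -> pick first = CUA
residue 6: V codons sorted = GUA,GUC,GUG,GUU -> pick first = GUA
residue 7: M -> AUG (only codon)
residue 8: T codons sorted = ACA,ACC,ACG,ACU -> pick first = ACA
terminator: stop codons sorted = UAA,UAG,UGA -> pick first = UAA

Answer: mRNA: AUGAGAAGCGGACUAGUAAUGACAUAA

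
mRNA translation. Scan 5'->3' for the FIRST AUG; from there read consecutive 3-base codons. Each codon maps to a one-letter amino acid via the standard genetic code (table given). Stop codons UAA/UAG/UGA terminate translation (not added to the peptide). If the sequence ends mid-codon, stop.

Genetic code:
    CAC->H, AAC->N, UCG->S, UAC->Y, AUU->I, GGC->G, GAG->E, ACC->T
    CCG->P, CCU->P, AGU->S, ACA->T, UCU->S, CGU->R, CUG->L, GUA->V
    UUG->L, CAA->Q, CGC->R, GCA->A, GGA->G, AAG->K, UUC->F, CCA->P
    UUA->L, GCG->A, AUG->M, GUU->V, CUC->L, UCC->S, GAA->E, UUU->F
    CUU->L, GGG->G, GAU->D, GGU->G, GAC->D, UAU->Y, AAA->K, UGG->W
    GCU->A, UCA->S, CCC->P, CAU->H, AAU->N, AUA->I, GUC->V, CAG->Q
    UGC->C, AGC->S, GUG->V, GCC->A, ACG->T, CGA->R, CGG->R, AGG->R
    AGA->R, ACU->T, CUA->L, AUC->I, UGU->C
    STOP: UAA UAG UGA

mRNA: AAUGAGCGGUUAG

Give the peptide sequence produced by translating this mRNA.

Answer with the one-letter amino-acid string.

start AUG at pos 1
pos 1: AUG -> M; peptide=M
pos 4: AGC -> S; peptide=MS
pos 7: GGU -> G; peptide=MSG
pos 10: UAG -> STOP

Answer: MSG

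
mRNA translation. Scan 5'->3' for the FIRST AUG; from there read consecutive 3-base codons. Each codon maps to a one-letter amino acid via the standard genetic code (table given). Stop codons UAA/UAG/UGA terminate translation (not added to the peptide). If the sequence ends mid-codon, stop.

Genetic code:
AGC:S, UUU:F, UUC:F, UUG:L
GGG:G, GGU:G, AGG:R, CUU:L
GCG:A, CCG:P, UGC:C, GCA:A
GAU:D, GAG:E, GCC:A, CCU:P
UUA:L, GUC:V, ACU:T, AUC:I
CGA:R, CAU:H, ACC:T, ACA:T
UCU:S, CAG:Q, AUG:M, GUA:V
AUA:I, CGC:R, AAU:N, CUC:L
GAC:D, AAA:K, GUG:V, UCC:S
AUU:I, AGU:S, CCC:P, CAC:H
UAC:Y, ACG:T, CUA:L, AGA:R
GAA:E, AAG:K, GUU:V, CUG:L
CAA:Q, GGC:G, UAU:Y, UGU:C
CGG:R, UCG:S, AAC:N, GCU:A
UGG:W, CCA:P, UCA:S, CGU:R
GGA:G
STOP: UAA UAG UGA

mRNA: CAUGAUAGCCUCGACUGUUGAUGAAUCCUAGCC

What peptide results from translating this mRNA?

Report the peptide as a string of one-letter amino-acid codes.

start AUG at pos 1
pos 1: AUG -> M; peptide=M
pos 4: AUA -> I; peptide=MI
pos 7: GCC -> A; peptide=MIA
pos 10: UCG -> S; peptide=MIAS
pos 13: ACU -> T; peptide=MIAST
pos 16: GUU -> V; peptide=MIASTV
pos 19: GAU -> D; peptide=MIASTVD
pos 22: GAA -> E; peptide=MIASTVDE
pos 25: UCC -> S; peptide=MIASTVDES
pos 28: UAG -> STOP

Answer: MIASTVDES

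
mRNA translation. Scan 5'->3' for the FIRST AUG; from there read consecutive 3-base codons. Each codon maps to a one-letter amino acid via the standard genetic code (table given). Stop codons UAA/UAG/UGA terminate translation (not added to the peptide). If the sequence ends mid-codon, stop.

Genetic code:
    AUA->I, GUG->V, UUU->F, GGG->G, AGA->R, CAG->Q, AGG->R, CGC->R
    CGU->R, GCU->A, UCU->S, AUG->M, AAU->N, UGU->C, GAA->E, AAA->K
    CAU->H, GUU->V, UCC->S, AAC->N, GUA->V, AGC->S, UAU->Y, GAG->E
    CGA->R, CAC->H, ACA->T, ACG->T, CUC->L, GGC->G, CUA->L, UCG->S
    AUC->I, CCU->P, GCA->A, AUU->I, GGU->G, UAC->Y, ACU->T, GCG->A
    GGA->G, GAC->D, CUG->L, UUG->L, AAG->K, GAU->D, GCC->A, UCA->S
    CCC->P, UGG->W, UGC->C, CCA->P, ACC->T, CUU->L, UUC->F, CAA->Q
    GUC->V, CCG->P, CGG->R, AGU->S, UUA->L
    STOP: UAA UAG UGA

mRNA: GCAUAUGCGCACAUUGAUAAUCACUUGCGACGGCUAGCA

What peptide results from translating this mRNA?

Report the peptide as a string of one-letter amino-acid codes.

Answer: MRTLIITCDG

Derivation:
start AUG at pos 4
pos 4: AUG -> M; peptide=M
pos 7: CGC -> R; peptide=MR
pos 10: ACA -> T; peptide=MRT
pos 13: UUG -> L; peptide=MRTL
pos 16: AUA -> I; peptide=MRTLI
pos 19: AUC -> I; peptide=MRTLII
pos 22: ACU -> T; peptide=MRTLIIT
pos 25: UGC -> C; peptide=MRTLIITC
pos 28: GAC -> D; peptide=MRTLIITCD
pos 31: GGC -> G; peptide=MRTLIITCDG
pos 34: UAG -> STOP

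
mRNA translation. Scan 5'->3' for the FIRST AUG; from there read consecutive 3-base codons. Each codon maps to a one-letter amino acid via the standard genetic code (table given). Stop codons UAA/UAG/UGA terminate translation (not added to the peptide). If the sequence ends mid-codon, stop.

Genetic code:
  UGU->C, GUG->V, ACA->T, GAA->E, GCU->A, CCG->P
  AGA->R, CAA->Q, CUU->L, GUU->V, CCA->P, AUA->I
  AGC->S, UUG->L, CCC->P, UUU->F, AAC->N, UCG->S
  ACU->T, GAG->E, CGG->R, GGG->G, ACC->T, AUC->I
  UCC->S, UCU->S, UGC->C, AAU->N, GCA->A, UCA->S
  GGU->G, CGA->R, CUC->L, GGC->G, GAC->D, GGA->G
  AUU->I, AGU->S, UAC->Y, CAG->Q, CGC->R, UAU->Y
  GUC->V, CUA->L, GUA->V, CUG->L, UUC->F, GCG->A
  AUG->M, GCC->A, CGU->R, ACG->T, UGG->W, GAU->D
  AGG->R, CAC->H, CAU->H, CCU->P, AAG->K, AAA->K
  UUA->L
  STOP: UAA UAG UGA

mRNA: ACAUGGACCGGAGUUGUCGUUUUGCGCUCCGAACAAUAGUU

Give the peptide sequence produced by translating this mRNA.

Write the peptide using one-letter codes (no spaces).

Answer: MDRSCRFALRTIV

Derivation:
start AUG at pos 2
pos 2: AUG -> M; peptide=M
pos 5: GAC -> D; peptide=MD
pos 8: CGG -> R; peptide=MDR
pos 11: AGU -> S; peptide=MDRS
pos 14: UGU -> C; peptide=MDRSC
pos 17: CGU -> R; peptide=MDRSCR
pos 20: UUU -> F; peptide=MDRSCRF
pos 23: GCG -> A; peptide=MDRSCRFA
pos 26: CUC -> L; peptide=MDRSCRFAL
pos 29: CGA -> R; peptide=MDRSCRFALR
pos 32: ACA -> T; peptide=MDRSCRFALRT
pos 35: AUA -> I; peptide=MDRSCRFALRTI
pos 38: GUU -> V; peptide=MDRSCRFALRTIV
pos 41: only 0 nt remain (<3), stop (end of mRNA)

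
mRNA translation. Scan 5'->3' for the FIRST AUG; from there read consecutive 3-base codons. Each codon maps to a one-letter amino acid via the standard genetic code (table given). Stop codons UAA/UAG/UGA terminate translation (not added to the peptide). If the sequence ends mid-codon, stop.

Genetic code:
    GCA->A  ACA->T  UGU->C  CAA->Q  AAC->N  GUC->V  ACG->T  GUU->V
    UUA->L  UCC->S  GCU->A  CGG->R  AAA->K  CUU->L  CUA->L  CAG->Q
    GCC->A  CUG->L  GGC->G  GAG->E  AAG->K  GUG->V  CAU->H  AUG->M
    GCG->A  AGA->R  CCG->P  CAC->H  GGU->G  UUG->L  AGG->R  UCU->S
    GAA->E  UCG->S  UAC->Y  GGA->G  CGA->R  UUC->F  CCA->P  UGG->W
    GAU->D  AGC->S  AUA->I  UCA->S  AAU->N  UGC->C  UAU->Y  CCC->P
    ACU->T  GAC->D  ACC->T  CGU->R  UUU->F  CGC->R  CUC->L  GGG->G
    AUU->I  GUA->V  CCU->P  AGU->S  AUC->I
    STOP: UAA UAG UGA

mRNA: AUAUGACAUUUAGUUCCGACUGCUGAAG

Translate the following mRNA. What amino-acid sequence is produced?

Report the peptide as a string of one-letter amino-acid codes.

Answer: MTFSSDC

Derivation:
start AUG at pos 2
pos 2: AUG -> M; peptide=M
pos 5: ACA -> T; peptide=MT
pos 8: UUU -> F; peptide=MTF
pos 11: AGU -> S; peptide=MTFS
pos 14: UCC -> S; peptide=MTFSS
pos 17: GAC -> D; peptide=MTFSSD
pos 20: UGC -> C; peptide=MTFSSDC
pos 23: UGA -> STOP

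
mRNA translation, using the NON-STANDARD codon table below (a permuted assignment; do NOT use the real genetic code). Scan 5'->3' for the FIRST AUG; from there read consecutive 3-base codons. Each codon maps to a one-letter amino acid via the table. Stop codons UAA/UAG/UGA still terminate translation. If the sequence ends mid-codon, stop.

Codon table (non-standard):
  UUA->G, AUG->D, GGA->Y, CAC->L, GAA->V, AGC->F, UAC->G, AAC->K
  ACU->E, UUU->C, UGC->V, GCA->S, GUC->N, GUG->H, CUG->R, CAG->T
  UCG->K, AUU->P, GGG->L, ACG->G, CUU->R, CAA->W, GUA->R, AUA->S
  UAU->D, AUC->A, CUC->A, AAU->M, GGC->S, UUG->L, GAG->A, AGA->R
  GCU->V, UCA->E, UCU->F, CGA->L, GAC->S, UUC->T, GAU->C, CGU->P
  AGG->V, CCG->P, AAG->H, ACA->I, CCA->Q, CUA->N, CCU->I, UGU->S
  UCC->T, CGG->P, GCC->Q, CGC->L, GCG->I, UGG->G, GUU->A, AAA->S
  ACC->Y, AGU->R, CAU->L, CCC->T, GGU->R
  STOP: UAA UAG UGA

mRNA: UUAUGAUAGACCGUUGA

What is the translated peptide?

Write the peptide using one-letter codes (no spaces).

start AUG at pos 2
pos 2: AUG -> D; peptide=D
pos 5: AUA -> S; peptide=DS
pos 8: GAC -> S; peptide=DSS
pos 11: CGU -> P; peptide=DSSP
pos 14: UGA -> STOP

Answer: DSSP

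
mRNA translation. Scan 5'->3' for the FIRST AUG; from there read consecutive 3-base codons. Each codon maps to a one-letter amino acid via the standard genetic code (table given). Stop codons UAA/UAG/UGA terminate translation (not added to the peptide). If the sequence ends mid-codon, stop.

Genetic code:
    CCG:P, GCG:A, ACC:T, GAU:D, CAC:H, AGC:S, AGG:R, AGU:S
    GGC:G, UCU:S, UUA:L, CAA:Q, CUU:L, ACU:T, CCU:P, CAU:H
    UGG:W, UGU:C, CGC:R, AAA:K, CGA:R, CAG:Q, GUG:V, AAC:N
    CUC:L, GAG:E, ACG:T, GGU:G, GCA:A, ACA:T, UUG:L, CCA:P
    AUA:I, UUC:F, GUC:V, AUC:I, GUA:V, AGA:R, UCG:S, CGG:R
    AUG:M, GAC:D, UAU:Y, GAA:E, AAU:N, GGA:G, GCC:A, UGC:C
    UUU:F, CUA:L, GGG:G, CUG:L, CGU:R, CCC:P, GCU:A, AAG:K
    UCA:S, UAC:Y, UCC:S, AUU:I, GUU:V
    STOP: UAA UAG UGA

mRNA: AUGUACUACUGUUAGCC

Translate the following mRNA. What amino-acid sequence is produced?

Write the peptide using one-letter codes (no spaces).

start AUG at pos 0
pos 0: AUG -> M; peptide=M
pos 3: UAC -> Y; peptide=MY
pos 6: UAC -> Y; peptide=MYY
pos 9: UGU -> C; peptide=MYYC
pos 12: UAG -> STOP

Answer: MYYC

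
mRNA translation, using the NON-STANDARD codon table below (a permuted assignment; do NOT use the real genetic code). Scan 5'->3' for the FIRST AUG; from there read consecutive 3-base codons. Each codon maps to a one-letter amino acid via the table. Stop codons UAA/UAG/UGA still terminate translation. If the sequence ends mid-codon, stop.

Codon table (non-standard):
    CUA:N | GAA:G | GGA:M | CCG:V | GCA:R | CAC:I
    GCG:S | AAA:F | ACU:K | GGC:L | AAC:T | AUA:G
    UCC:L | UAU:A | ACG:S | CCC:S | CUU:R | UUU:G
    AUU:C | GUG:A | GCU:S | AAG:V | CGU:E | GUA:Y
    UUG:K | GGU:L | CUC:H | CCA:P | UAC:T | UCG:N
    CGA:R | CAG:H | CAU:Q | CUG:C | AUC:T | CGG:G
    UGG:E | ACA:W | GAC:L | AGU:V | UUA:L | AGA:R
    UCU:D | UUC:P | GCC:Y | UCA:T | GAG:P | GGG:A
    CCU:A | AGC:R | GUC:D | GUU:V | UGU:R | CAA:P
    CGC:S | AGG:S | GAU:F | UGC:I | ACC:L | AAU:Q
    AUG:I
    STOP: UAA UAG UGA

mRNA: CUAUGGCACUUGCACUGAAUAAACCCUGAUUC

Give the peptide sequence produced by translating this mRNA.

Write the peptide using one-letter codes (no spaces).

Answer: IRRRCQFS

Derivation:
start AUG at pos 2
pos 2: AUG -> I; peptide=I
pos 5: GCA -> R; peptide=IR
pos 8: CUU -> R; peptide=IRR
pos 11: GCA -> R; peptide=IRRR
pos 14: CUG -> C; peptide=IRRRC
pos 17: AAU -> Q; peptide=IRRRCQ
pos 20: AAA -> F; peptide=IRRRCQF
pos 23: CCC -> S; peptide=IRRRCQFS
pos 26: UGA -> STOP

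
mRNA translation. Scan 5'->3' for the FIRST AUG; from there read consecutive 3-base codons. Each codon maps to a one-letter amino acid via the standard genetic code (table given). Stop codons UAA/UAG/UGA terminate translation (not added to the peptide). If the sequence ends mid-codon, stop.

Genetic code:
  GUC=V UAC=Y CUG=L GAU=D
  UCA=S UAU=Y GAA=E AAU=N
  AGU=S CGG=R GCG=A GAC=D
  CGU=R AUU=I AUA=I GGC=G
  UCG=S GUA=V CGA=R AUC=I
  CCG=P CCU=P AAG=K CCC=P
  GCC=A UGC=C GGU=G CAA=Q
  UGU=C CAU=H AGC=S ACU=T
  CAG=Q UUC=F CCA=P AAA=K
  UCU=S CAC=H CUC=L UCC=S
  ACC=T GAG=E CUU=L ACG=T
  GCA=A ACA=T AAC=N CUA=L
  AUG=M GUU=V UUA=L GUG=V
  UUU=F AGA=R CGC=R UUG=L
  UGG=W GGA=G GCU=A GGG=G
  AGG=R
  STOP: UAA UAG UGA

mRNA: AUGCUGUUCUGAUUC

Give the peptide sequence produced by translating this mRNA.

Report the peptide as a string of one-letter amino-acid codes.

start AUG at pos 0
pos 0: AUG -> M; peptide=M
pos 3: CUG -> L; peptide=ML
pos 6: UUC -> F; peptide=MLF
pos 9: UGA -> STOP

Answer: MLF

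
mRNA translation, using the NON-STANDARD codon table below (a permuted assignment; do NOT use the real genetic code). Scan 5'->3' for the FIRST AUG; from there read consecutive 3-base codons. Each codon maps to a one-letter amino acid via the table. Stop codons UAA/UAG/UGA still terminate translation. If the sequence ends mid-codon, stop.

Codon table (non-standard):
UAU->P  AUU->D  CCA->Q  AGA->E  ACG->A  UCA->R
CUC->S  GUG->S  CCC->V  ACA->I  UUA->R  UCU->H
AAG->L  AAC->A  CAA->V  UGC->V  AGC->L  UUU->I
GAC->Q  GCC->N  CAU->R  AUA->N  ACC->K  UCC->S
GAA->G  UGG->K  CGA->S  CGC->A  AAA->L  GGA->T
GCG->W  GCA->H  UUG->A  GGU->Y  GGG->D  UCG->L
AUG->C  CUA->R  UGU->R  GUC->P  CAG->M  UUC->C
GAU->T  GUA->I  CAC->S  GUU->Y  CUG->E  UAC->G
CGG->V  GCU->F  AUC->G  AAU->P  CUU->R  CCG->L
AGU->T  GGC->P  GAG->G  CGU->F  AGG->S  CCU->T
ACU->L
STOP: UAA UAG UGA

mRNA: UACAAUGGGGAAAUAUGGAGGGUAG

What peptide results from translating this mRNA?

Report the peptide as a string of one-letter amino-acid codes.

Answer: CDLPTD

Derivation:
start AUG at pos 4
pos 4: AUG -> C; peptide=C
pos 7: GGG -> D; peptide=CD
pos 10: AAA -> L; peptide=CDL
pos 13: UAU -> P; peptide=CDLP
pos 16: GGA -> T; peptide=CDLPT
pos 19: GGG -> D; peptide=CDLPTD
pos 22: UAG -> STOP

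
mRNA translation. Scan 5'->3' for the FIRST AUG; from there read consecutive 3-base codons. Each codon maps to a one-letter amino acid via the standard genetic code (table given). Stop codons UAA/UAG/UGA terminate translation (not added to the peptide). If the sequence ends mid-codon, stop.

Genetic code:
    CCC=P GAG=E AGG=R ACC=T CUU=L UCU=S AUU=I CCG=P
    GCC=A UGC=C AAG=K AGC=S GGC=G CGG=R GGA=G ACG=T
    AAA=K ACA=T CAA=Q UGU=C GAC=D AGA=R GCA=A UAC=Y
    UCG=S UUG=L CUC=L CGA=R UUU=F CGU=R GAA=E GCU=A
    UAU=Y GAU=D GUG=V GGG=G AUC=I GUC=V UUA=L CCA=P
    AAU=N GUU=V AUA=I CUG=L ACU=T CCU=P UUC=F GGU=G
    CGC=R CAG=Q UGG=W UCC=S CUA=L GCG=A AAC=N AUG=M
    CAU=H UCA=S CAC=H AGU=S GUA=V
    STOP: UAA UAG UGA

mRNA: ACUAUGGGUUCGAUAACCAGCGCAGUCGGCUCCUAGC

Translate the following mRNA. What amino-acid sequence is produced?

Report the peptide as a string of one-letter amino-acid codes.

start AUG at pos 3
pos 3: AUG -> M; peptide=M
pos 6: GGU -> G; peptide=MG
pos 9: UCG -> S; peptide=MGS
pos 12: AUA -> I; peptide=MGSI
pos 15: ACC -> T; peptide=MGSIT
pos 18: AGC -> S; peptide=MGSITS
pos 21: GCA -> A; peptide=MGSITSA
pos 24: GUC -> V; peptide=MGSITSAV
pos 27: GGC -> G; peptide=MGSITSAVG
pos 30: UCC -> S; peptide=MGSITSAVGS
pos 33: UAG -> STOP

Answer: MGSITSAVGS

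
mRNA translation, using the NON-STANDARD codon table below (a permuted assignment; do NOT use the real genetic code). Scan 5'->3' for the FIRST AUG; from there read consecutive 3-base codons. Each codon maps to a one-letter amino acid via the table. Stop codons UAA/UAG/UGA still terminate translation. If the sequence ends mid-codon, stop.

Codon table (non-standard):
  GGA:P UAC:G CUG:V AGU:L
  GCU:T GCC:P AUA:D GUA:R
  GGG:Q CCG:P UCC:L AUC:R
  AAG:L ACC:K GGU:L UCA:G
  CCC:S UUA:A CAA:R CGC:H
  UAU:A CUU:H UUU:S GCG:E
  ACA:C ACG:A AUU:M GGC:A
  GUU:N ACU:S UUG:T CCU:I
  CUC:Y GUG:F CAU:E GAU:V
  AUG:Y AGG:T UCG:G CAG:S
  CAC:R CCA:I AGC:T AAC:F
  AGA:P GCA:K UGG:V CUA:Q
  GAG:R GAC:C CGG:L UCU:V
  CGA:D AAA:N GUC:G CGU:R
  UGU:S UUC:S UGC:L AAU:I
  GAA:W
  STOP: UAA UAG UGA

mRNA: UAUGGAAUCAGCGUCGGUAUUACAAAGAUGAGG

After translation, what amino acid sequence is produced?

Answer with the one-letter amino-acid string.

start AUG at pos 1
pos 1: AUG -> Y; peptide=Y
pos 4: GAA -> W; peptide=YW
pos 7: UCA -> G; peptide=YWG
pos 10: GCG -> E; peptide=YWGE
pos 13: UCG -> G; peptide=YWGEG
pos 16: GUA -> R; peptide=YWGEGR
pos 19: UUA -> A; peptide=YWGEGRA
pos 22: CAA -> R; peptide=YWGEGRAR
pos 25: AGA -> P; peptide=YWGEGRARP
pos 28: UGA -> STOP

Answer: YWGEGRARP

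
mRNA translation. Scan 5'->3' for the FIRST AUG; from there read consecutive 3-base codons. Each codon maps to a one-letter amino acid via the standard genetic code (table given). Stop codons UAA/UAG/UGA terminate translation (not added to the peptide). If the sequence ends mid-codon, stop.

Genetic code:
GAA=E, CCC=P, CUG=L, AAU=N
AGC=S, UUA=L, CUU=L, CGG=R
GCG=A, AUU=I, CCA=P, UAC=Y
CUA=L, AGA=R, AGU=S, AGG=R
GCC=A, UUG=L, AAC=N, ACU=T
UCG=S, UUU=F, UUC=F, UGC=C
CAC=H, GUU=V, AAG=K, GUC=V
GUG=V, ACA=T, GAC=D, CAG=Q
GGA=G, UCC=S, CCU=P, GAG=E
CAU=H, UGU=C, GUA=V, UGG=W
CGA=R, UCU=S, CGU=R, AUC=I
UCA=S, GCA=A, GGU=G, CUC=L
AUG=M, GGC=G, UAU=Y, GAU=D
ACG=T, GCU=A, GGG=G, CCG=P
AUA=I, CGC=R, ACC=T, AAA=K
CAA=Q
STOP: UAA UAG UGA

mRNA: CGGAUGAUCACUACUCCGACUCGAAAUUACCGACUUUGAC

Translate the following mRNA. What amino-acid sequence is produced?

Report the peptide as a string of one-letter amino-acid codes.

start AUG at pos 3
pos 3: AUG -> M; peptide=M
pos 6: AUC -> I; peptide=MI
pos 9: ACU -> T; peptide=MIT
pos 12: ACU -> T; peptide=MITT
pos 15: CCG -> P; peptide=MITTP
pos 18: ACU -> T; peptide=MITTPT
pos 21: CGA -> R; peptide=MITTPTR
pos 24: AAU -> N; peptide=MITTPTRN
pos 27: UAC -> Y; peptide=MITTPTRNY
pos 30: CGA -> R; peptide=MITTPTRNYR
pos 33: CUU -> L; peptide=MITTPTRNYRL
pos 36: UGA -> STOP

Answer: MITTPTRNYRL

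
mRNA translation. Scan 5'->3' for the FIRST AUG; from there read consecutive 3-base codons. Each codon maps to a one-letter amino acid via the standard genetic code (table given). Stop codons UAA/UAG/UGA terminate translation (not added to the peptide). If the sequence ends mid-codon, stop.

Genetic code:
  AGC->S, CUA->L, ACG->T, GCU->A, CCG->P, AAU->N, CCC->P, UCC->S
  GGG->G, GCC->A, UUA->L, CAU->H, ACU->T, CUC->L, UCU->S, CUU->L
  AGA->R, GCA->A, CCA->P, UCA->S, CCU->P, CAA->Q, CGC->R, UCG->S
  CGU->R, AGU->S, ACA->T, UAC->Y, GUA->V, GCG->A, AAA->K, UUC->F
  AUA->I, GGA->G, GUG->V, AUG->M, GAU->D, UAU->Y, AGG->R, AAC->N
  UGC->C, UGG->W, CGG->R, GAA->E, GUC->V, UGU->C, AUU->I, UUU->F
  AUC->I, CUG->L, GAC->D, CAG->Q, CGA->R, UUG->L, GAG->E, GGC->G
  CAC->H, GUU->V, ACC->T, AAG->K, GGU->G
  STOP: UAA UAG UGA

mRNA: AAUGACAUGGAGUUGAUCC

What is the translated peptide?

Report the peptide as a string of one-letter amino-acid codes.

Answer: MTWS

Derivation:
start AUG at pos 1
pos 1: AUG -> M; peptide=M
pos 4: ACA -> T; peptide=MT
pos 7: UGG -> W; peptide=MTW
pos 10: AGU -> S; peptide=MTWS
pos 13: UGA -> STOP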